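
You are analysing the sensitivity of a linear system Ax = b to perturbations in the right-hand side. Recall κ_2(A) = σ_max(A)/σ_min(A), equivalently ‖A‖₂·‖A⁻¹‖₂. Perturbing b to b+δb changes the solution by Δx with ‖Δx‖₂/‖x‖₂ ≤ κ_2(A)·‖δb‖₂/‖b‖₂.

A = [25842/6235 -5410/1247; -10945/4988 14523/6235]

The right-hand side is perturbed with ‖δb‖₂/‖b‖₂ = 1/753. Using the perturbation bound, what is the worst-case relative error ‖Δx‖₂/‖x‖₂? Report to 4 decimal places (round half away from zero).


AᵀA = [13679769049/622003600 -143635023/6220036; -143635023/6220036 942620029/38875225]; tr = 34199393/739600, det = 83521/4622500
λ_max, λ_min = (34199393/739600 ± √46782357896169/21880326400)/2 = 1156/25, 289/739600
σ_max=√(1156/25)=(34/5), σ_min=√(289/739600)=(17/860) → κ = 344.0000
worst-case relative error ≤ 344.0000 × 1/753 = 0.4568

0.4568


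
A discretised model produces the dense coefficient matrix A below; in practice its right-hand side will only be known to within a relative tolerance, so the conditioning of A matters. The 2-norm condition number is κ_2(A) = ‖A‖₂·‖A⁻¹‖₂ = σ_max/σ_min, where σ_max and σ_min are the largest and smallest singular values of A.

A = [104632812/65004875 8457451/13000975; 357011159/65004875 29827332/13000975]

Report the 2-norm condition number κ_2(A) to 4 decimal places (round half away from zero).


AᵀA = [221447988796081/6761014038025 18453787596288/1352202807605; 18453787596288/1352202807605 1537917138649/270440561521]; tr = 1537845664274/40006000225, det = 23088025/1600240009
λ_max, λ_min = (1537845664274/40006000225 ± √2364876921173005839384576/1600480054002700050625)/2 = 961/25, 600625/1600240009
κ_2(A) = √(λ_max/λ_min) = √((961/25) / (600625/1600240009)) = 320.0240

320.0240


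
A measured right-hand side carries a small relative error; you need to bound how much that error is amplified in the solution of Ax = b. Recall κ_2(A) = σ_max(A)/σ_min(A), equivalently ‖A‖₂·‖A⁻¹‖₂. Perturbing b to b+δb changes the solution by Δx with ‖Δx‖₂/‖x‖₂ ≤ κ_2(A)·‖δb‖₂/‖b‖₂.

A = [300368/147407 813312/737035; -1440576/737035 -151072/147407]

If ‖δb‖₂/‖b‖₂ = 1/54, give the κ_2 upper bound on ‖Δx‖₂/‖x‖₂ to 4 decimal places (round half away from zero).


2.7685

form AᵀA = [5149563136/645922225 549255168/129184445; 549255168/129184445 1464976384/645922225] with trace 4577536/447005 and determinant 262144/55875625
eigenvalues of AᵀA: λ = (tr ± √(tr²−4·det))/2 = 256/25, 1024/2235025
κ_2(A) = √(λ_max/λ_min) = √((256/25) / (1024/2235025)) = 149.5000
worst-case relative error ≤ 149.5000 × 1/54 = 2.7685


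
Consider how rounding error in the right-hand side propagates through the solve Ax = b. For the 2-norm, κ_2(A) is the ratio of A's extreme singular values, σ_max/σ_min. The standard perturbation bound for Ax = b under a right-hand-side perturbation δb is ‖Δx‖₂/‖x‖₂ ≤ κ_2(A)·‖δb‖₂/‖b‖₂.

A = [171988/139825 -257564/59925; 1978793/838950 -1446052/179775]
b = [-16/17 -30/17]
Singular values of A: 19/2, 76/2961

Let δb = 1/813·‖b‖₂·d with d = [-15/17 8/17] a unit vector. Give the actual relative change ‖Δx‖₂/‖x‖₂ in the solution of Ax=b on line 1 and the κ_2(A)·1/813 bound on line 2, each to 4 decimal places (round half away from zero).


from the listed singular values, σ₁ = 19/2, σ_n = 76/2961
κ_2(A) = (19/2) / (76/2961) = 370.1250
κ_2(A)·‖δb‖/‖b‖ = 0.4553
solve Ax = b  →  x = [-0.0589 0.2021]
2-norm of b is 2.0000; of x, 0.2105
with δb = [-0.0022 0.0012], A·Δx = δb → ‖Δx‖ = 0.0958
relative error = 0.4553
tightness: 0.4553 against a bound of 0.4553; the bound is attained (ratio 1)

0.4553
0.4553


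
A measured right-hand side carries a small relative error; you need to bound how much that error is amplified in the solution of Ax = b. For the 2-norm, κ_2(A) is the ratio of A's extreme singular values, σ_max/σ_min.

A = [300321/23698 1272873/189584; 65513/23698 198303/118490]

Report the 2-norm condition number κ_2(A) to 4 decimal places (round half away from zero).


form AᵀA = [28103705/167042 1198860117/13363360; 1198860117/13363360 25593029721/534534400] with trace 399740089/1849600 and determinant 51883209/7398400
λ_max, λ_min = (399740089/1849600 ± √159696175570361521/3421020160000)/2 = 21609/100, 2401/73984
κ_2(A) = √(λ_max/λ_min) = √((21609/100) / (2401/73984)) = 81.6000

81.6000


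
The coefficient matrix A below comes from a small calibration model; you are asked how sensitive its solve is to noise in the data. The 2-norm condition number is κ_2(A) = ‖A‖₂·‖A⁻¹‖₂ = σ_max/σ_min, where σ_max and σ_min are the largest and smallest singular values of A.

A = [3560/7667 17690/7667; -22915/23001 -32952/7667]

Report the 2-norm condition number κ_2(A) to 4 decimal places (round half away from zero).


82.5000

AᵀA = [2211625/1830609 1088840/203401; 1088840/203401 4840036/203401]; tr = 27229/1089, det = 100/1089
eigenvalues of AᵀA: λ = (tr ± √(tr²−4·det))/2 = 25, 4/1089
σ_max=√25=5, σ_min=√(4/1089)=(2/33) → κ = 82.5000


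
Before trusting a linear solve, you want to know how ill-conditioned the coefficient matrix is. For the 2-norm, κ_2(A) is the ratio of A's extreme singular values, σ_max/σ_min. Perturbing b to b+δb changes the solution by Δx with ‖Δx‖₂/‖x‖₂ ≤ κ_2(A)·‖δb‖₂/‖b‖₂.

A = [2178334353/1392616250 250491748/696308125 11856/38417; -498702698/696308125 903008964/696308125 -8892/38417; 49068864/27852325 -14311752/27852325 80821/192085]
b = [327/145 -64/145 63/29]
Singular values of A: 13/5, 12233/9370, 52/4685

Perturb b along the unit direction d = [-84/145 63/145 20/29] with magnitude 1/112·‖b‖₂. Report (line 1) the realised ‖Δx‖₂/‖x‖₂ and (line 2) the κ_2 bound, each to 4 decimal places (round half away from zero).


σ_max = 13/5, σ_min = 52/4685
κ = σ_max/σ_min = (13/5)/(52/4685) = 234.2500
bound on ‖Δx‖/‖x‖: κ·ε = 234.2500·1/112 = 2.0915
solve Ax = b  →  x = [1.2951 0.4201 0.2533]
‖b‖₂ = 3.1623 and ‖x‖₂ = 1.3849
with δb = [-0.0164 0.0123 0.0195], A·Δx = δb → ‖Δx‖ = 2.5438
dividing the unrounded norms, ‖Δx‖/‖x‖ = 1.8368
realised/bound (from unrounded values) ≈ 0.8782

1.8368
2.0915


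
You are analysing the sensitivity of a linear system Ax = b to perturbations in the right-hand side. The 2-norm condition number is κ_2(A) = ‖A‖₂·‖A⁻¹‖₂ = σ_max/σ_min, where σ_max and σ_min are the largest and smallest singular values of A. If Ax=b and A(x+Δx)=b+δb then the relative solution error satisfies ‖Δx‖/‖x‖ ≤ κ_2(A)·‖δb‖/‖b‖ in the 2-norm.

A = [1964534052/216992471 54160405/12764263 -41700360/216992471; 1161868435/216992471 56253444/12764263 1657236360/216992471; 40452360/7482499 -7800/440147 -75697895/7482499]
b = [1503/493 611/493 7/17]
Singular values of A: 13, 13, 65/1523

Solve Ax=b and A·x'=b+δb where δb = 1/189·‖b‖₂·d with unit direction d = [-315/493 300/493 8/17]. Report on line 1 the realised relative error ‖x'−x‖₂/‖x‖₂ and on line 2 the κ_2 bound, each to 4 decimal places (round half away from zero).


largest singular value 13, smallest 65/1523
κ_2(A) = 13 / (65/1523) = 304.6000
κ_2(A)·‖δb‖/‖b‖ = 1.6116
solve Ax = b  →  x = [-9.5132 20.7828 -5.1609]
‖b‖₂ = 3.3166 and ‖x‖₂ = 23.4320
δb = ε·‖b‖·d = [-0.0112 0.0107 0.0083]; solving A·Δx = δb gives ‖Δx‖ = 0.4112
relative error = 0.0175
so the bound overstates the realised error by a factor of ≈ 91.8453 (computed from the unrounded values)

0.0175
1.6116


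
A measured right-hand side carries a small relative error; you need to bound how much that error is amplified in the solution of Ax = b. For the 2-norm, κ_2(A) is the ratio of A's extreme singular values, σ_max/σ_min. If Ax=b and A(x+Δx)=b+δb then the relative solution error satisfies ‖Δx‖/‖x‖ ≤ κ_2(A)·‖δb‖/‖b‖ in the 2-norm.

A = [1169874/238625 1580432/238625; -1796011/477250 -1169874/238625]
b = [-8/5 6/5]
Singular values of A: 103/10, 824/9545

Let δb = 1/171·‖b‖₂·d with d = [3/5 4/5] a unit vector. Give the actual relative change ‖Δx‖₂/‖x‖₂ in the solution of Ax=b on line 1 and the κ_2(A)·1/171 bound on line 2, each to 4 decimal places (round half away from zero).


largest singular value 103/10, smallest 824/9545
condition number: (103/10) ÷ (824/9545) = 119.3125
bound on ‖Δx‖/‖x‖: κ·ε = 119.3125·1/171 = 0.6977
solve Ax = b  →  x = [-0.1165 -0.1553]
‖b‖ = 2.0000, ‖x‖ = 0.1942
Δx = A⁻¹·δb where δb = 1/171·2.0000·d; ‖Δx‖ = 0.1355
realised ‖Δx‖/‖x‖ = 0.6977
so the bound is sharp here: realised error equals the bound

0.6977
0.6977


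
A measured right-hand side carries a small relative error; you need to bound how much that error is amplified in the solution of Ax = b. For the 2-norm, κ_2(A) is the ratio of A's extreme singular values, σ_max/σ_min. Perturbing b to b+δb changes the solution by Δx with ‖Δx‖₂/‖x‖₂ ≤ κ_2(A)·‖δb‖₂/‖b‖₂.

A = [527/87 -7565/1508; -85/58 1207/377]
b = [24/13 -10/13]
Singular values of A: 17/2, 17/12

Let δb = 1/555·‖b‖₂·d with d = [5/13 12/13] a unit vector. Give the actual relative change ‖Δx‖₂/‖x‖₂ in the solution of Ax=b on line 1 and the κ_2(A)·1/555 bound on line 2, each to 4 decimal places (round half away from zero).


0.0108
0.0108

largest singular value 17/2, smallest 17/12
condition number: (17/2) ÷ (17/12) = 6.0000
perturbation bound = 6.0000·1/555 = 0.0108
solve Ax = b  →  x = [0.1704 -0.1623]
2-norm of b is 2.0000; of x, 0.2353
δb = ε·‖b‖·d = [0.0014 0.0033]; solving A·Δx = δb gives ‖Δx‖ = 0.0025
relative error = 0.0108
tightness: 0.0108 against a bound of 0.0108; the bound is attained (ratio 1)


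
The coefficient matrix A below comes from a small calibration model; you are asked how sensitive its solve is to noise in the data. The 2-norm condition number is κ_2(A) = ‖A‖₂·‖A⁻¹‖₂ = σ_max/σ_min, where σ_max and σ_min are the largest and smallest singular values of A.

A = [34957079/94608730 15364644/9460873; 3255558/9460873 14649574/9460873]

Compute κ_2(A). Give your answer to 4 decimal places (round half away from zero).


397.8500

form AᵀA = [2713273675801/10643058016900 602870661378/532152900845; 602870661378/532152900845 535888589332/106430580169] with trace 33493237721/6331384900 and determinant 279841/1582846225
eigenvalues of AᵀA: λ = (tr ± √(tr²−4·det))/2 = 529/100, 2116/63313849
κ = σ_max/σ_min = (23/10)/(46/7957) = 397.8500


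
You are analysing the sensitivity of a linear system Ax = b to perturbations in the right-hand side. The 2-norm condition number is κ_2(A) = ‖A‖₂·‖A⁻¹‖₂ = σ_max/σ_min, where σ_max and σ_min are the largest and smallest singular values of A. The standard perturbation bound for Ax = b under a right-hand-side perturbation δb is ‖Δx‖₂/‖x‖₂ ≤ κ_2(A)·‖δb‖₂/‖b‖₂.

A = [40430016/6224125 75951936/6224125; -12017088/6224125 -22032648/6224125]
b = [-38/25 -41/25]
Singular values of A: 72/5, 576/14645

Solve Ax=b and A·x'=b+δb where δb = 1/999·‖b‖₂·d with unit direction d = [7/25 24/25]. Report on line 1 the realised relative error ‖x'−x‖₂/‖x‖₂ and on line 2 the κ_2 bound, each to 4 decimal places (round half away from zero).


σ_max = 72/5, σ_min = 576/14645
condition number: (72/5) ÷ (576/14645) = 366.1250
bound on ‖Δx‖/‖x‖: κ·ε = 366.1250·1/999 = 0.3665
solve Ax = b  →  x = [44.8356 -23.9910]
‖b‖₂ = 2.2361 and ‖x‖₂ = 50.8507
with δb = [0.0006 0.0021], A·Δx = δb → ‖Δx‖ = 0.0569
dividing the unrounded norms, ‖Δx‖/‖x‖ = 0.0011
so the bound overstates the realised error by a factor of ≈ 327.4725 (computed from the unrounded values)

0.0011
0.3665


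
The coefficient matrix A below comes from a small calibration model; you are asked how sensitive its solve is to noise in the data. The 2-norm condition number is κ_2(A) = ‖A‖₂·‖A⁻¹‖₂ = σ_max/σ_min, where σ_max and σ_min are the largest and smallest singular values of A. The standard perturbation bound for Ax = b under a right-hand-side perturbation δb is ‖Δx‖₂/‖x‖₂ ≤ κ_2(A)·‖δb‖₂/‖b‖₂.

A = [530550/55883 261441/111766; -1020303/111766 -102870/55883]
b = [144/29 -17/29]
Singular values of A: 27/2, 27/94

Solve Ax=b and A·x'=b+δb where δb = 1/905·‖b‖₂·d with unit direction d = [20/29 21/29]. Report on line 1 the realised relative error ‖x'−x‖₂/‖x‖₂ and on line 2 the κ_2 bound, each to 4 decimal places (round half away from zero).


0.0018
0.0519

largest singular value 27/2, smallest 27/94
condition number: (27/2) ÷ (27/94) = 47.0000
bound on ‖Δx‖/‖x‖: κ·ε = 47.0000·1/905 = 0.0519
solve Ax = b  →  x = [-2.0036 10.2547]
‖b‖₂ = 5.0000 and ‖x‖₂ = 10.4486
with δb = [0.0038 0.0040], A·Δx = δb → ‖Δx‖ = 0.0192
realised ‖Δx‖/‖x‖ = 0.0018
so the bound overstates the realised error by a factor of ≈ 28.2113 (computed from the unrounded values)


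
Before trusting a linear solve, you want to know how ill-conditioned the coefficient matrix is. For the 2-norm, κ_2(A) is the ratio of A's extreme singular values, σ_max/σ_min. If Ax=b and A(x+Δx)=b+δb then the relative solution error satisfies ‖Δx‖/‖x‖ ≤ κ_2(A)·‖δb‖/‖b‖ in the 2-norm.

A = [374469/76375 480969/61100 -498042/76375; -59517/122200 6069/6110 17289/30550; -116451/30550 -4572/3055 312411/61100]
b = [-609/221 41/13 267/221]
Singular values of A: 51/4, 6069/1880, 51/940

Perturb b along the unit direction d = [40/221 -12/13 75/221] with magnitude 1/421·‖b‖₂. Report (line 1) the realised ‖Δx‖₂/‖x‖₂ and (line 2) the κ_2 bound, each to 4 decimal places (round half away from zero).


largest singular value 51/4, smallest 51/940
κ_2(A) = (51/4) / (51/940) = 235.0000
κ_2(A)·‖δb‖/‖b‖ = 0.5582
solve Ax = b  →  x = [-44.4598 0.1066 -32.8772]
‖b‖₂ = 4.3589 and ‖x‖₂ = 55.2955
δb = ε·‖b‖·d = [0.0019 -0.0096 0.0035]; solving A·Δx = δb gives ‖Δx‖ = 0.1908
realised ‖Δx‖/‖x‖ = 0.0035
tightness: 0.0035 against a bound of 0.5582 (unrounded ratio ≈ 0.0062)

0.0035
0.5582


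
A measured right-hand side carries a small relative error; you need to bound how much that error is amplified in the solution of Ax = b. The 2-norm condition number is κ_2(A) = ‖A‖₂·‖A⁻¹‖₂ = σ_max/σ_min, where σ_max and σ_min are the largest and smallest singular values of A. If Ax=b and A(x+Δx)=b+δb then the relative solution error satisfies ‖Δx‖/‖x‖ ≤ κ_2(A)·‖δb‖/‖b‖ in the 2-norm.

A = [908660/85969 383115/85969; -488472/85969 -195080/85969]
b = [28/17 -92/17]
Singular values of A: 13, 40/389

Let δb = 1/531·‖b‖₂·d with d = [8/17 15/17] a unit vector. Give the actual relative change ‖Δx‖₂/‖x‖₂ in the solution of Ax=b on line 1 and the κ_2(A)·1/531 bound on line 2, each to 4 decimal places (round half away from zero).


0.0027
0.2381

σ_max = 13, σ_min = 40/389
condition number: 13 ÷ (40/389) = 126.4250
worst-case relative error ≤ 126.4250 × 1/531 = 0.2381
solve Ax = b  →  x = [15.2456 -35.7893]
2-norm of b is 5.6569; of x, 38.9012
Δx = A⁻¹·δb where δb = 1/531·5.6569·d; ‖Δx‖ = 0.1036
realised ‖Δx‖/‖x‖ = 0.0027
realised/bound (from unrounded values) ≈ 0.0112


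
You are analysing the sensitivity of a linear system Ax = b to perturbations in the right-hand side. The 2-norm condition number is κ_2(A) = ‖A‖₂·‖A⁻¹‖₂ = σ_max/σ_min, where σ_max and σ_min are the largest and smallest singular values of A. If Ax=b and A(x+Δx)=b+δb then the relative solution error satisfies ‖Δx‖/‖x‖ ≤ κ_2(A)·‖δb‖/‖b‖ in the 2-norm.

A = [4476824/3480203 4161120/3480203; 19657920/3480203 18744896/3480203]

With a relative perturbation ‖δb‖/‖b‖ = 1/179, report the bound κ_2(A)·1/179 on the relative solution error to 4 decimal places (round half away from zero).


2.0440

AᵀA = [241805932096/7205123689 230288083200/7205123689; 230288083200/7205123689 219325428736/7205123689]; tr = 548313152/8567329, det = 262144/8567329
λ_max, λ_min = (548313152/8567329 ± √300638329160601600/73399126194241)/2 = 64, 4096/8567329
σ_max=√64=8, σ_min=√(4096/8567329)=(64/2927) → κ = 365.8750
κ_2(A)·‖δb‖/‖b‖ = 2.0440


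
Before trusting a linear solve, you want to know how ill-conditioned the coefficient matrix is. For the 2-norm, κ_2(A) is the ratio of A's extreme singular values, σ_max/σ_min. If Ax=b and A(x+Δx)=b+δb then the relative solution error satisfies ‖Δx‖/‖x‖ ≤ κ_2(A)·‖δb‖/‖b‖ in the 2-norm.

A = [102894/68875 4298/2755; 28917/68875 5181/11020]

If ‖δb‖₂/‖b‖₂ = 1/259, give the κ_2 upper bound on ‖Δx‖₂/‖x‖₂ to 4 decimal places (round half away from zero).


0.4126

AᵀA = [18277389/7590025 15350181/6072020; 15350181/6072020 12896305/4857616]; tr = 731089/144400, det = 81/36100
λ_max, λ_min = (731089/144400 ± √534303983521/20851360000)/2 = 81/16, 4/9025
κ = σ_max/σ_min = (9/4)/(2/95) = 106.8750
bound on ‖Δx‖/‖x‖: κ·ε = 106.8750·1/259 = 0.4126


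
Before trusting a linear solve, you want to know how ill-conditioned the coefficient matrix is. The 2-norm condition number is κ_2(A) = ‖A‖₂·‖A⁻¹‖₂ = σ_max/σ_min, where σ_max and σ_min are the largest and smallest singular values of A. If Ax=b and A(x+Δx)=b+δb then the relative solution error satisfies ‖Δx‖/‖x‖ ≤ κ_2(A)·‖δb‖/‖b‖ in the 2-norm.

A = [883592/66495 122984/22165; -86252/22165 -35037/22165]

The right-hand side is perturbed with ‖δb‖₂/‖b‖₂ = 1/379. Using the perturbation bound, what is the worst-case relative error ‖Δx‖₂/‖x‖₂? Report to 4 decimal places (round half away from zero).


M = AᵀA = [33907579600/176863401 4709348500/58954467; 4709348500/58954467 654106225/19651489]. tr(M)=235470625/1046529, det(M)=40000/116281
eigenvalues of AᵀA: λ = (tr ± √(tr²−4·det))/2 = 225, 1600/1046529
κ = σ_max/σ_min = 15/(40/1023) = 383.6250
worst-case relative error ≤ 383.6250 × 1/379 = 1.0122

1.0122


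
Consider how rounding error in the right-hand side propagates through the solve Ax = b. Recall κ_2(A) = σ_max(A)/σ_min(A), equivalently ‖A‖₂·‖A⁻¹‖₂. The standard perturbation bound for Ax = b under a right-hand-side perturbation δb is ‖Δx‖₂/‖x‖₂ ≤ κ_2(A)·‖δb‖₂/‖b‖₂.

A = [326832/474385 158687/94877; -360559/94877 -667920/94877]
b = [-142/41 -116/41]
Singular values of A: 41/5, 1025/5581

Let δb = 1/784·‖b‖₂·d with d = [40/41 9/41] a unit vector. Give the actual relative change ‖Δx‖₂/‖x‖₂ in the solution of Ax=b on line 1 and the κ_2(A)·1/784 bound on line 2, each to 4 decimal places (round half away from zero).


largest singular value 41/5, smallest 1025/5581
condition number: (41/5) ÷ (1025/5581) = 44.6480
bound on ‖Δx‖/‖x‖: κ·ε = 44.6480·1/784 = 0.0569
solve Ax = b  →  x = [19.3320 -10.0340]
2-norm of b is 4.4721; of x, 21.7809
with δb = [0.0056 0.0013], A·Δx = δb → ‖Δx‖ = 0.0311
realised ‖Δx‖/‖x‖ = 0.0014
so the bound overstates the realised error by a factor of ≈ 39.9369 (computed from the unrounded values)

0.0014
0.0569


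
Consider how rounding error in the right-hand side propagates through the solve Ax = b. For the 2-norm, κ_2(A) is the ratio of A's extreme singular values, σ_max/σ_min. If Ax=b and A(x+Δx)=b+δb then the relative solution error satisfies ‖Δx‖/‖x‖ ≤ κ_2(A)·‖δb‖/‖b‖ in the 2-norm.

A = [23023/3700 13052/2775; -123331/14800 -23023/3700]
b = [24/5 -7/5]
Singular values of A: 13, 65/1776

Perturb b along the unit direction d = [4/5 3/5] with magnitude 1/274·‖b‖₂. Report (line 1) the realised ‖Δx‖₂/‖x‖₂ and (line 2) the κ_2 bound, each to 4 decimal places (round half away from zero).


0.0061
1.2964

largest singular value 13, smallest 65/1776
κ = σ_max/σ_min = 13/(65/1776) = 355.2000
κ_2(A)·‖δb‖/‖b‖ = 1.2964
solve Ax = b  →  x = [-48.9354 65.7600]
‖b‖₂ = 5.0000 and ‖x‖₂ = 81.9698
with δb = [0.0146 0.0109], A·Δx = δb → ‖Δx‖ = 0.4986
relative error = 0.0061
so the bound overstates the realised error by a factor of ≈ 213.1215 (computed from the unrounded values)


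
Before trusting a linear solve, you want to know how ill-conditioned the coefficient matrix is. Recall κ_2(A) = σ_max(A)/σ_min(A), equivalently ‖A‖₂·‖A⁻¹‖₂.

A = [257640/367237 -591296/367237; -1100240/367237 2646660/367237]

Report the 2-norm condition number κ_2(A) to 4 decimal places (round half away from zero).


AᵀA = [759611200/80227849 -1822904640/80227849; -1822904640/80227849 4375038736/80227849]; tr = 30382544/474721, det = 25600/474721
char-poly roots: 64 and 400/474721
κ_2(A) = √(λ_max/λ_min) = √(64 / (400/474721)) = 275.6000

275.6000


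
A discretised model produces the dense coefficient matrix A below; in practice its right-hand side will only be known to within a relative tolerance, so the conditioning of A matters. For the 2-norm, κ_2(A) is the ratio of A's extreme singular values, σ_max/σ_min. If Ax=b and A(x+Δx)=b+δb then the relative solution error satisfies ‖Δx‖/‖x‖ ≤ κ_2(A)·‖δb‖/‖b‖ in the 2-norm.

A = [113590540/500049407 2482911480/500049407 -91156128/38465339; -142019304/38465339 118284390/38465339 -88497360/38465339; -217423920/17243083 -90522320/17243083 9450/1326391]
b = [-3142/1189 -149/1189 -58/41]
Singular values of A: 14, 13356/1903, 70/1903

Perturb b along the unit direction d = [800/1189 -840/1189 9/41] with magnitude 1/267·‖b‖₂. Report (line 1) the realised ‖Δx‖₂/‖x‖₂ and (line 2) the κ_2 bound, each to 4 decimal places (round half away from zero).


0.0056
1.4255

σ_max = 14, σ_min = 70/1903
κ = σ_max/σ_min = 14/(70/1903) = 380.6000
worst-case relative error ≤ 380.6000 × 1/267 = 1.4255
solve Ax = b  →  x = [10.0036 -23.8230 -47.8407]
‖b‖ = 3.0000, ‖x‖ = 54.3722
with δb = [0.0076 -0.0079 0.0025], A·Δx = δb → ‖Δx‖ = 0.3055
relative error = 0.0056
realised/bound (from unrounded values) ≈ 0.0039


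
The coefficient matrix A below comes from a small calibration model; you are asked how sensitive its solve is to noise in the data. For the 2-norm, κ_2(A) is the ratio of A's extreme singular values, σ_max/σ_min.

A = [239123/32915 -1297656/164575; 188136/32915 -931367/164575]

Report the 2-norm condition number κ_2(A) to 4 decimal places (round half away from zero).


AᵀA = [127689605/1494341 -669686976/7471705; -669686976/7471705 3519111149/37358525]; tr = 231425906/1288225, det = 20151121/1288225
eigenvalues of AᵀA: λ = (tr ± √(tr²−4·det))/2 = 4489/25, 4489/51529
κ_2(A) = √(λ_max/λ_min) = √((4489/25) / (4489/51529)) = 45.4000

45.4000


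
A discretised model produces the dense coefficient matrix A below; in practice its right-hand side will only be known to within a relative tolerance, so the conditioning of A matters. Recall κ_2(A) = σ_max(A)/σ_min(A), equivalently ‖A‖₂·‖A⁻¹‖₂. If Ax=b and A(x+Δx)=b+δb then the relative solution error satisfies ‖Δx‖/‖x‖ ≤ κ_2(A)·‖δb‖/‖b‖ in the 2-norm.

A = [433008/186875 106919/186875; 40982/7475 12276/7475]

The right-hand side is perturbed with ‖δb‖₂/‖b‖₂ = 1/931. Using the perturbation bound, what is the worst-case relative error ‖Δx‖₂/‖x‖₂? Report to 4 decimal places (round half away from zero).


0.0618

M = AᵀA = [7320701956/206640625 2134504008/206640625; 2134504008/206640625 624966169/206640625]. tr(M)=12713069/330625, det(M)=3694084/8265625
λ_max, λ_min = (12713069/330625 ± √161426706355161/109312890625)/2 = 961/25, 3844/330625
σ_max=√(961/25)=(31/5), σ_min=√(3844/330625)=(62/575) → κ = 57.5000
κ_2(A)·‖δb‖/‖b‖ = 0.0618


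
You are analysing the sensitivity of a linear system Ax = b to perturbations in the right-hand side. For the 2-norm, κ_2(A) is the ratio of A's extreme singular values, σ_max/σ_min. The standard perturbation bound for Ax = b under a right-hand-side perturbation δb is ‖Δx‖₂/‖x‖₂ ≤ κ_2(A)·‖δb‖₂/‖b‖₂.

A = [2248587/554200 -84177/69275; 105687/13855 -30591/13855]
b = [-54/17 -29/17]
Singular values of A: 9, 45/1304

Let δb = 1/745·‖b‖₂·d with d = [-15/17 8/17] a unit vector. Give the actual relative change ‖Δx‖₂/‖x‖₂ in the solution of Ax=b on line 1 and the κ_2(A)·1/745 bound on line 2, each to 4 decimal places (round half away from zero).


from the listed singular values, σ₁ = 9, σ_n = 45/1304
κ_2(A) = 9 / (45/1304) = 260.8000
bound on ‖Δx‖/‖x‖: κ·ε = 260.8000·1/745 = 0.3501
solve Ax = b  →  x = [15.9076 55.7307]
‖b‖₂ = 3.6056 and ‖x‖₂ = 57.9565
Δx = A⁻¹·δb where δb = 1/745·3.6056·d; ‖Δx‖ = 0.1402
dividing the unrounded norms, ‖Δx‖/‖x‖ = 0.0024
tightness: 0.0024 against a bound of 0.3501 (unrounded ratio ≈ 0.0069)

0.0024
0.3501


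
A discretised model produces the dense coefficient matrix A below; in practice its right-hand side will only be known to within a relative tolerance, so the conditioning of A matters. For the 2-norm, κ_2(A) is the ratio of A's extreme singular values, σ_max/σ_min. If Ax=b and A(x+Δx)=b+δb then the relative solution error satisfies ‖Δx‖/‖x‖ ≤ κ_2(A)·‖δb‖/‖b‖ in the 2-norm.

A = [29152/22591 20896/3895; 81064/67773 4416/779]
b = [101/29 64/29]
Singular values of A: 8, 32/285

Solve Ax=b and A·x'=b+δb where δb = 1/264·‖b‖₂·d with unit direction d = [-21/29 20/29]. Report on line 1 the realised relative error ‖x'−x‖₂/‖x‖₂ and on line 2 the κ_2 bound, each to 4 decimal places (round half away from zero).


σ_max = 8, σ_min = 32/285
κ = σ_max/σ_min = 8/(32/285) = 71.2500
worst-case relative error ≤ 71.2500 × 1/264 = 0.2699
solve Ax = b  →  x = [8.7988 -1.4672]
‖b‖₂ = 4.1231 and ‖x‖₂ = 8.9203
δb = ε·‖b‖·d = [-0.0113 0.0108]; solving A·Δx = δb gives ‖Δx‖ = 0.1391
dividing the unrounded norms, ‖Δx‖/‖x‖ = 0.0156
tightness: 0.0156 against a bound of 0.2699 (unrounded ratio ≈ 0.0578)

0.0156
0.2699


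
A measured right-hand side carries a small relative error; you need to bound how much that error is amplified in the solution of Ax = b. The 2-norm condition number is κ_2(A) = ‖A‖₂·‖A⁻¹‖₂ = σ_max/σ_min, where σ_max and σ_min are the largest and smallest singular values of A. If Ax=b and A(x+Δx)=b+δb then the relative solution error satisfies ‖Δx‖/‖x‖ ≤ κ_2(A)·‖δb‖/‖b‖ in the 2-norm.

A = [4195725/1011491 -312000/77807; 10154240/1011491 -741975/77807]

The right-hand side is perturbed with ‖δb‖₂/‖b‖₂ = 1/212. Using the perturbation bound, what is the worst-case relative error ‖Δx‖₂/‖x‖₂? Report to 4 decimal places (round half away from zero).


M = AᵀA = [714276321025/6053929249 -680250648000/6053929249; -680250648000/6053929249 647870900625/6053929249]. tr(M)=1619675650/7198489, det(M)=3515625/7198489
char-poly roots: 225 and 15625/7198489
so κ_2 = √(225 / (15625/7198489)) = 321.9600
perturbation bound = 321.9600·1/212 = 1.5187

1.5187


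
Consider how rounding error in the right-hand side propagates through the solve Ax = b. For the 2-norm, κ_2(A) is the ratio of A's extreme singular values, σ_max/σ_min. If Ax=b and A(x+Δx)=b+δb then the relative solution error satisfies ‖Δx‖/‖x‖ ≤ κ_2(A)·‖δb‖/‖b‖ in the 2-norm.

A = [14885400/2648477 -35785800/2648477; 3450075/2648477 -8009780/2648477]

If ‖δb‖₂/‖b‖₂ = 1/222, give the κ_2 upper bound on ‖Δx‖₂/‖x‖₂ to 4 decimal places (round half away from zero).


AᵀA = [138892415625/4172772409 -333325573500/4172772409; -333325573500/4172772409 799988136400/4172772409]; tr = 5555506225/24690961, det = 9000000/24690961
λ_max, λ_min = (5555506225/24690961 ± √30862760541417750625/609643555103521)/2 = 225, 40000/24690961
σ_max=√225=15, σ_min=√(40000/24690961)=(200/4969) → κ = 372.6750
κ_2(A)·‖δb‖/‖b‖ = 1.6787

1.6787


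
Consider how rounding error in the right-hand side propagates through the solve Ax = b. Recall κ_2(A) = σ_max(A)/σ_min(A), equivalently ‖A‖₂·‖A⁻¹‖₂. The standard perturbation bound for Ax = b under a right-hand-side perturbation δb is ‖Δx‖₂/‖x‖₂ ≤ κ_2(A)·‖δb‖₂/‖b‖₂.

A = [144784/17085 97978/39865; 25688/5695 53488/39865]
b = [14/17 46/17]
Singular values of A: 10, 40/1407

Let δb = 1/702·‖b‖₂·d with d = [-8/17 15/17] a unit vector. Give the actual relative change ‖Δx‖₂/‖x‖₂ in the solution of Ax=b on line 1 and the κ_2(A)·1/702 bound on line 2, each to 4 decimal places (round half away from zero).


0.0020
0.5011

from the listed singular values, σ₁ = 10, σ_n = 40/1407
κ = σ_max/σ_min = 10/(40/1407) = 351.7500
κ_2(A)·‖δb‖/‖b‖ = 0.5011
solve Ax = b  →  x = [-19.5060 67.5920]
2-norm of b is 2.8284; of x, 70.3503
δb = ε·‖b‖·d = [-0.0019 0.0036]; solving A·Δx = δb gives ‖Δx‖ = 0.1417
realised ‖Δx‖/‖x‖ = 0.0020
tightness: 0.0020 against a bound of 0.5011 (unrounded ratio ≈ 0.0040)


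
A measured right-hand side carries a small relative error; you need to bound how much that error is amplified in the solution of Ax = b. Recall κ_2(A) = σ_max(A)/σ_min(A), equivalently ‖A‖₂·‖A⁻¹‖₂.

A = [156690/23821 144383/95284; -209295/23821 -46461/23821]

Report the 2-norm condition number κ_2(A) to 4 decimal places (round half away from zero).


261.4500

M = AᵀA = [68356153125/567440041 30759796125/1134880082; 30759796125/1134880082 55384443025/9079040656]. tr(M)=683571025/5400976, det(M)=1265625/5400976
solving λ² − 683571025/5400976·λ + 1265625/5400976 = 0 gives λ = 2025/16, 625/337561
κ_2(A) = √(λ_max/λ_min) = √((2025/16) / (625/337561)) = 261.4500


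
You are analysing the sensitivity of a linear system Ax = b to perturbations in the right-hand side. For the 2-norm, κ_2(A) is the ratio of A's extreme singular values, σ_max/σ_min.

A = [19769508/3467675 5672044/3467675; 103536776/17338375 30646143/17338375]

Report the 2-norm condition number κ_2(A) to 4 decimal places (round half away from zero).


AᵀA = [24364685075536/357454515625 7106231657448/357454515625; 7106231657448/357454515625 2073113150089/357454515625]; tr = 42300477161/571927225, det = 54700816/571927225
char-poly roots: 1849/25 and 29584/22877089
so κ_2 = √((1849/25) / (29584/22877089)) = 239.1500

239.1500


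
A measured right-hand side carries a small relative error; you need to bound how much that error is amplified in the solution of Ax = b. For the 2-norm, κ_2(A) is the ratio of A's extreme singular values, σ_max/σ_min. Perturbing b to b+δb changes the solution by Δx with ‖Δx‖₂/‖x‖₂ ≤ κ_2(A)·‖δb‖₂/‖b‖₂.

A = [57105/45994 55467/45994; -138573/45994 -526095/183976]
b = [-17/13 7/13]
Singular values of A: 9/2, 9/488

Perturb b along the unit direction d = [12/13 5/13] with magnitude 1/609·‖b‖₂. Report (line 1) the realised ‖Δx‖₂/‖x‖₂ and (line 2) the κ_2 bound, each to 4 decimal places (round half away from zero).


σ_max = 9/2, σ_min = 9/488
condition number: (9/2) ÷ (9/488) = 244.0000
worst-case relative error ≤ 244.0000 × 1/609 = 0.4007
solve Ax = b  →  x = [37.2337 -39.4176]
‖b‖ = 1.4142, ‖x‖ = 54.2227
with δb = [0.0021 0.0009], A·Δx = δb → ‖Δx‖ = 0.1259
dividing the unrounded norms, ‖Δx‖/‖x‖ = 0.0023
realised/bound (from unrounded values) ≈ 0.0058

0.0023
0.4007


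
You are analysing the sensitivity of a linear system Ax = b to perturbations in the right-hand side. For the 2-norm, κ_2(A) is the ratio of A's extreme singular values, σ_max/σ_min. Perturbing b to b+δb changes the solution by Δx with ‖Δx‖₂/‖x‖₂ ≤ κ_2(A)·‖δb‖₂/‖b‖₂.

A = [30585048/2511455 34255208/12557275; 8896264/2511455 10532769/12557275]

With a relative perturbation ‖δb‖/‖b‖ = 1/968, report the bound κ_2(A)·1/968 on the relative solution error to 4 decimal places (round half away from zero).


form AᵀA = [40583546972800/252296248681 9131195796840/252296248681; 9131195796840/252296248681 2054973596689/252296248681] with trace 25364973569/150087001 and determinant 45697600/150087001
solving λ² − 25364973569/150087001·λ + 45697600/150087001 = 0 gives λ = 169, 270400/150087001
so κ_2 = √(169 / (270400/150087001)) = 306.2750
perturbation bound = 306.2750·1/968 = 0.3164

0.3164


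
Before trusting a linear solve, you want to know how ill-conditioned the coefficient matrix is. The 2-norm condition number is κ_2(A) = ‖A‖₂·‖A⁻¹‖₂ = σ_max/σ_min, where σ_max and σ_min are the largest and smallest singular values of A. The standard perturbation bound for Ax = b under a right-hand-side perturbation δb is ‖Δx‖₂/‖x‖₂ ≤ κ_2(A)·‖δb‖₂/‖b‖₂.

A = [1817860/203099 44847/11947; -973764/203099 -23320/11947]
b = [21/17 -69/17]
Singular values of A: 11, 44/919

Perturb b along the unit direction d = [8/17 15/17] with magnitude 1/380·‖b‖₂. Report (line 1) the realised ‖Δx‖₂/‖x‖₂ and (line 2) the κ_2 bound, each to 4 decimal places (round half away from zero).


largest singular value 11, smallest 44/919
κ_2(A) = 11 / (44/919) = 229.7500
bound on ‖Δx‖/‖x‖: κ·ε = 229.7500·1/380 = 0.6046
solve Ax = b  →  x = [24.3514 -57.7343]
2-norm of b is 4.2426; of x, 62.6597
with δb = [0.0053 0.0099], A·Δx = δb → ‖Δx‖ = 0.2332
relative error = 0.0037
so the bound overstates the realised error by a factor of ≈ 162.4593 (computed from the unrounded values)

0.0037
0.6046


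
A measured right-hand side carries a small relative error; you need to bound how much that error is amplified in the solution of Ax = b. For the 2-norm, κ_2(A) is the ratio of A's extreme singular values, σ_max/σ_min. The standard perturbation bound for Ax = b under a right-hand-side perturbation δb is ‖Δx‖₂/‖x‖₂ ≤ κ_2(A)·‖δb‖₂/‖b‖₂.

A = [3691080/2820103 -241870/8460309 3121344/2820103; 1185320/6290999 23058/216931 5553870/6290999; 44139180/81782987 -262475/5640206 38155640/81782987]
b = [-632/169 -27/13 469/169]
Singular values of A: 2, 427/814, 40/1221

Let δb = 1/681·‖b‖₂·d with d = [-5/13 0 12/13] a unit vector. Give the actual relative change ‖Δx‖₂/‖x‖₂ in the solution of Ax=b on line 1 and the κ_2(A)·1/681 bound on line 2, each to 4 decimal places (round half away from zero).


0.0019
0.0896

σ_max = 2, σ_min = 40/1221
κ_2(A) = 2 / (40/1221) = 61.0500
κ_2(A)·‖δb‖/‖b‖ = 0.0896
solve Ax = b  →  x = [-19.0964 -119.5404 16.1156]
‖b‖ = 5.0990, ‖x‖ = 122.1241
with δb = [-0.0029 0.0000 0.0069], A·Δx = δb → ‖Δx‖ = 0.2286
dividing the unrounded norms, ‖Δx‖/‖x‖ = 0.0019
tightness: 0.0019 against a bound of 0.0896 (unrounded ratio ≈ 0.0209)


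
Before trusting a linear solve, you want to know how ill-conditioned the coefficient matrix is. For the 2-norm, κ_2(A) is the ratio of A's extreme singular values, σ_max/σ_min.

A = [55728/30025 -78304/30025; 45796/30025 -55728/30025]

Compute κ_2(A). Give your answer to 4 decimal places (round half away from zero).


30.0250

AᵀA = [208115344/36060025 -276633792/36060025; -276633792/36060025 369485056/36060025]; tr = 23104016/1442401, det = 409600/1442401
λ_max, λ_min = (23104016/1442401 ± √531432325529856/2080520644801)/2 = 16, 25600/1442401
σ_max=√16=4, σ_min=√(25600/1442401)=(160/1201) → κ = 30.0250


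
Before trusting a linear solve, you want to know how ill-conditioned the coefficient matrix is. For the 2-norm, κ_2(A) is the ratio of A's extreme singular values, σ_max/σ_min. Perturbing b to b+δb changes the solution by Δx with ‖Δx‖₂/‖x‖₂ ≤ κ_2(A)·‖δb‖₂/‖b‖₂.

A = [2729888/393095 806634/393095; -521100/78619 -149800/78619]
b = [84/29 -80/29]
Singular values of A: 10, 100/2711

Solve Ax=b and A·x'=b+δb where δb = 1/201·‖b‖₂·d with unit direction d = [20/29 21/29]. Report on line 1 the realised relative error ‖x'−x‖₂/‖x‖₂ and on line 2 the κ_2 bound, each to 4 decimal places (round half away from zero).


1.3488
1.3488

largest singular value 10, smallest 100/2711
condition number: 10 ÷ (100/2711) = 271.1000
perturbation bound = 271.1000·1/201 = 1.3488
solve Ax = b  →  x = [0.3840 0.1120]
2-norm of b is 4.0000; of x, 0.4000
Δx = A⁻¹·δb where δb = 1/201·4.0000·d; ‖Δx‖ = 0.5395
realised ‖Δx‖/‖x‖ = 1.3488
so the bound is sharp here: realised error equals the bound


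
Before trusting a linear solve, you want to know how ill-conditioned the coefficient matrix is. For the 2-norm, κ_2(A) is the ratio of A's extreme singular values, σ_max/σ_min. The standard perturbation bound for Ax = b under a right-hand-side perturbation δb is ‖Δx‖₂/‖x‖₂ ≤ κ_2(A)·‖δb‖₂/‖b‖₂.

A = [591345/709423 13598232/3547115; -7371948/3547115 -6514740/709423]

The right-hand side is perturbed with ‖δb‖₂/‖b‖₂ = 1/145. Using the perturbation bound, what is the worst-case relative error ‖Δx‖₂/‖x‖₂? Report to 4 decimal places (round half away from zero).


form AᵀA = [373300828641/74449851025 66352155048/2977994041; 66352155048/2977994041 7372531628496/74449851025] with trace 4607871777/44289025 and determinant 108243216/1107225625
λ_max, λ_min = (4607871777/44289025 ± √849268611017328681/78460709418025)/2 = 2601/25, 41616/44289025
σ_max=√(2601/25)=(51/5), σ_min=√(41616/44289025)=(204/6655) → κ = 332.7500
perturbation bound = 332.7500·1/145 = 2.2948

2.2948


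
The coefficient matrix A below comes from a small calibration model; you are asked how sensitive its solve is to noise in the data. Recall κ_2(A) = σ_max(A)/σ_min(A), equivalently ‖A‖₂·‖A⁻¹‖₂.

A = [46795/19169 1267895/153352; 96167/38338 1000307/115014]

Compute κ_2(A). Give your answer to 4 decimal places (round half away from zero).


317.2800

AᵀA = [21411629/1747684 440411993/10486104; 440411993/10486104 36240006049/251666496]; tr = 39323280625/251666496, det = 244140625/1006665984
char-poly roots: 625/4 and 390625/251666496
κ = σ_max/σ_min = (25/2)/(625/15864) = 317.2800


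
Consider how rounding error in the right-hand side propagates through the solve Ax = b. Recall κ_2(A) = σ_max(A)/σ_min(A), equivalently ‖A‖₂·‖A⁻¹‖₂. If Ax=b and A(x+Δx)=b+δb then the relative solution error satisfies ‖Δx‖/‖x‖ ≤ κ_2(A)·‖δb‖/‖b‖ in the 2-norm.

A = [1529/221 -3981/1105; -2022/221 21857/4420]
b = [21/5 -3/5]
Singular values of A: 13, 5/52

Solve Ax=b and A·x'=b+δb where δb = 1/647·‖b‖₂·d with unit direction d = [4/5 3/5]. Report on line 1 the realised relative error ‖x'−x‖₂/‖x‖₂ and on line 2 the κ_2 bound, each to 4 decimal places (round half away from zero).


0.0022
0.2090

σ_max = 13, σ_min = 5/52
κ_2(A) = 13 / (5/52) = 135.2000
κ_2(A)·‖δb‖/‖b‖ = 0.2090
solve Ax = b  →  x = [14.8860 27.4208]
2-norm of b is 4.2426; of x, 31.2009
re-solving with b+δb shifts x by Δx of norm 0.0682
relative error = 0.0022
realised/bound (from unrounded values) ≈ 0.0105


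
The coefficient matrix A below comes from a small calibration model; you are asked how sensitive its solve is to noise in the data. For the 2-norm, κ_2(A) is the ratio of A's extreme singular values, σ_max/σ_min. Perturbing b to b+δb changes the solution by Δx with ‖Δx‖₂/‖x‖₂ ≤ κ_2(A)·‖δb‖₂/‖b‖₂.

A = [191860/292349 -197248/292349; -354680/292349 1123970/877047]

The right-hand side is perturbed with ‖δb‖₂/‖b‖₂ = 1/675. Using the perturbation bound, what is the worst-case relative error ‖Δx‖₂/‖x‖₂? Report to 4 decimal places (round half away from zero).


0.2636

M = AᵀA = [19402000/10197821 -61112240/30593463; -61112240/30593463 192515156/91780389]. tr(M)=12659764/3164841, det(M)=1600/3164841
char-poly roots: 4 and 400/3164841
κ_2(A) = √(λ_max/λ_min) = √(4 / (400/3164841)) = 177.9000
perturbation bound = 177.9000·1/675 = 0.2636
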